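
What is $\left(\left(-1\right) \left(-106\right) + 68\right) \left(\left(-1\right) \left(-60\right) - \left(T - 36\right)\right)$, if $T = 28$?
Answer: $11832$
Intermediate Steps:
$\left(\left(-1\right) \left(-106\right) + 68\right) \left(\left(-1\right) \left(-60\right) - \left(T - 36\right)\right) = \left(\left(-1\right) \left(-106\right) + 68\right) \left(\left(-1\right) \left(-60\right) - \left(28 - 36\right)\right) = \left(106 + 68\right) \left(60 - \left(28 - 36\right)\right) = 174 \left(60 - -8\right) = 174 \left(60 + 8\right) = 174 \cdot 68 = 11832$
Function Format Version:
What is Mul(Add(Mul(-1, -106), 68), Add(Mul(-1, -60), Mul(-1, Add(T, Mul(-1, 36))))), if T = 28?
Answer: 11832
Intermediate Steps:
Mul(Add(Mul(-1, -106), 68), Add(Mul(-1, -60), Mul(-1, Add(T, Mul(-1, 36))))) = Mul(Add(Mul(-1, -106), 68), Add(Mul(-1, -60), Mul(-1, Add(28, Mul(-1, 36))))) = Mul(Add(106, 68), Add(60, Mul(-1, Add(28, -36)))) = Mul(174, Add(60, Mul(-1, -8))) = Mul(174, Add(60, 8)) = Mul(174, 68) = 11832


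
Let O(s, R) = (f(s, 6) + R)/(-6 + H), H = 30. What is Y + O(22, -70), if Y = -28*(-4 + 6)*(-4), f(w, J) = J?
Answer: 664/3 ≈ 221.33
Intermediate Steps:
Y = 224 (Y = -56*(-4) = -28*(-8) = 224)
O(s, R) = ¼ + R/24 (O(s, R) = (6 + R)/(-6 + 30) = (6 + R)/24 = (6 + R)*(1/24) = ¼ + R/24)
Y + O(22, -70) = 224 + (¼ + (1/24)*(-70)) = 224 + (¼ - 35/12) = 224 - 8/3 = 664/3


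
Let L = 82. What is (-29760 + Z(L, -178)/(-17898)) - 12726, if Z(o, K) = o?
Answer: -380207255/8949 ≈ -42486.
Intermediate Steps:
(-29760 + Z(L, -178)/(-17898)) - 12726 = (-29760 + 82/(-17898)) - 12726 = (-29760 + 82*(-1/17898)) - 12726 = (-29760 - 41/8949) - 12726 = -266322281/8949 - 12726 = -380207255/8949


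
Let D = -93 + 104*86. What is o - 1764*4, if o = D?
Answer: 1795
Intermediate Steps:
D = 8851 (D = -93 + 8944 = 8851)
o = 8851
o - 1764*4 = 8851 - 1764*4 = 8851 - 1*7056 = 8851 - 7056 = 1795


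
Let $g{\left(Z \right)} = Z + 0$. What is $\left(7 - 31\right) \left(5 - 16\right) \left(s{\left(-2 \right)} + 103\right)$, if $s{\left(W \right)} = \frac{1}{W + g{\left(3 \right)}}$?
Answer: $27456$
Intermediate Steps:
$g{\left(Z \right)} = Z$
$s{\left(W \right)} = \frac{1}{3 + W}$ ($s{\left(W \right)} = \frac{1}{W + 3} = \frac{1}{3 + W}$)
$\left(7 - 31\right) \left(5 - 16\right) \left(s{\left(-2 \right)} + 103\right) = \left(7 - 31\right) \left(5 - 16\right) \left(\frac{1}{3 - 2} + 103\right) = \left(7 - 31\right) \left(-11\right) \left(1^{-1} + 103\right) = \left(7 - 31\right) \left(-11\right) \left(1 + 103\right) = \left(-24\right) \left(-11\right) 104 = 264 \cdot 104 = 27456$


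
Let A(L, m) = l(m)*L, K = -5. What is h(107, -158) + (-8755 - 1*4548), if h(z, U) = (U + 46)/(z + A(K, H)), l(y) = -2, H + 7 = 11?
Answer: -1556563/117 ≈ -13304.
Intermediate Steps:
H = 4 (H = -7 + 11 = 4)
A(L, m) = -2*L
h(z, U) = (46 + U)/(10 + z) (h(z, U) = (U + 46)/(z - 2*(-5)) = (46 + U)/(z + 10) = (46 + U)/(10 + z))
h(107, -158) + (-8755 - 1*4548) = (46 - 158)/(10 + 107) + (-8755 - 1*4548) = -112/117 + (-8755 - 4548) = (1/117)*(-112) - 13303 = -112/117 - 13303 = -1556563/117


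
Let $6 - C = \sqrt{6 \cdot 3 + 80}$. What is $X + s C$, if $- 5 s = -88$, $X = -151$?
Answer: $- \frac{227}{5} - \frac{616 \sqrt{2}}{5} \approx -219.63$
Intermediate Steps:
$s = \frac{88}{5}$ ($s = \left(- \frac{1}{5}\right) \left(-88\right) = \frac{88}{5} \approx 17.6$)
$C = 6 - 7 \sqrt{2}$ ($C = 6 - \sqrt{6 \cdot 3 + 80} = 6 - \sqrt{18 + 80} = 6 - \sqrt{98} = 6 - 7 \sqrt{2} \approx -3.8995$)
$X + s C = -151 + \frac{88 \left(6 - 7 \sqrt{2}\right)}{5} = -151 + \left(\frac{528}{5} - \frac{616 \sqrt{2}}{5}\right) = - \frac{227}{5} - \frac{616 \sqrt{2}}{5}$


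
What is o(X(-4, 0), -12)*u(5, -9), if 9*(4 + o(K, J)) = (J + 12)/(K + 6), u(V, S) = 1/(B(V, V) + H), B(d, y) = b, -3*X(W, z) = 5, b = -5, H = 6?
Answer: -4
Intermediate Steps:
X(W, z) = -5/3 (X(W, z) = -1/3*5 = -5/3)
B(d, y) = -5
u(V, S) = 1 (u(V, S) = 1/(-5 + 6) = 1/1 = 1)
o(K, J) = -4 + (12 + J)/(9*(6 + K)) (o(K, J) = -4 + ((J + 12)/(K + 6))/9 = -4 + ((12 + J)/(6 + K))/9 = -4 + (12 + J)/(9*(6 + K)))
o(X(-4, 0), -12)*u(5, -9) = ((-204 - 12 - 36*(-5/3))/(9*(6 - 5/3)))*1 = ((-204 - 12 + 60)/(9*(13/3)))*1 = ((1/9)*(3/13)*(-156))*1 = -4*1 = -4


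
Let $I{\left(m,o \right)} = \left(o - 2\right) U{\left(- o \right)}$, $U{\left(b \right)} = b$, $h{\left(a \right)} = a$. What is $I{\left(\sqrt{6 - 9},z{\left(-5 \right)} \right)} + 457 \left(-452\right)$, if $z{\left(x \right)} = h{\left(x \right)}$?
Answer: $-206599$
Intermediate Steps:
$z{\left(x \right)} = x$
$I{\left(m,o \right)} = - o \left(-2 + o\right)$ ($I{\left(m,o \right)} = \left(o - 2\right) \left(- o\right) = \left(-2 + o\right) \left(- o\right) = - o \left(-2 + o\right)$)
$I{\left(\sqrt{6 - 9},z{\left(-5 \right)} \right)} + 457 \left(-452\right) = - 5 \left(2 - -5\right) + 457 \left(-452\right) = - 5 \left(2 + 5\right) - 206564 = \left(-5\right) 7 - 206564 = -35 - 206564 = -206599$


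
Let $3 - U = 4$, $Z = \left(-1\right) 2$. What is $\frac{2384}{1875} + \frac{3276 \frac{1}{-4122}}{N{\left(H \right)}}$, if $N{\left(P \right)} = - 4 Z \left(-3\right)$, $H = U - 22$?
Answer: $\frac{746873}{572500} \approx 1.3046$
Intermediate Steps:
$Z = -2$
$U = -1$ ($U = 3 - 4 = -1$)
$H = -23$ ($H = -1 - 22 = -23$)
$N{\left(P \right)} = -24$ ($N{\left(P \right)} = \left(-4\right) \left(-2\right) \left(-3\right) = 8 \left(-3\right) = -24$)
$\frac{2384}{1875} + \frac{3276 \frac{1}{-4122}}{N{\left(H \right)}} = \frac{2384}{1875} + \frac{3276 \frac{1}{-4122}}{-24} = 2384 \cdot \frac{1}{1875} + 3276 \left(- \frac{1}{4122}\right) \left(- \frac{1}{24}\right) = \frac{2384}{1875} - - \frac{91}{2748} = \frac{2384}{1875} + \frac{91}{2748} = \frac{746873}{572500}$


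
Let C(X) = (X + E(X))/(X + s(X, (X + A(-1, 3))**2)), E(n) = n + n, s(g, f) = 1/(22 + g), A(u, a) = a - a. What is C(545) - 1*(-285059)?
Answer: 88088718989/309016 ≈ 2.8506e+5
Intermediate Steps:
A(u, a) = 0
E(n) = 2*n
C(X) = 3*X/(X + 1/(22 + X)) (C(X) = (X + 2*X)/(X + 1/(22 + X)) = (3*X)/(X + 1/(22 + X)) = 3*X/(X + 1/(22 + X)))
C(545) - 1*(-285059) = 3*545*(22 + 545)/(1 + 545*(22 + 545)) - 1*(-285059) = 3*545*567/(1 + 545*567) + 285059 = 3*545*567/(1 + 309015) + 285059 = 3*545*567/309016 + 285059 = 3*545*(1/309016)*567 + 285059 = 927045/309016 + 285059 = 88088718989/309016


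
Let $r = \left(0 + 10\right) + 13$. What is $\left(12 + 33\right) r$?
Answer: $1035$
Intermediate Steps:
$r = 23$ ($r = 10 + 13 = 23$)
$\left(12 + 33\right) r = \left(12 + 33\right) 23 = 45 \cdot 23 = 1035$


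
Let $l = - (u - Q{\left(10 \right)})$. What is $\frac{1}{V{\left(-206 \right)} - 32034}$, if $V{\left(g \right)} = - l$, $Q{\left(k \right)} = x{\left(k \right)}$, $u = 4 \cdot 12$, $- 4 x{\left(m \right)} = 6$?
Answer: $- \frac{2}{63969} \approx -3.1265 \cdot 10^{-5}$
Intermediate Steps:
$x{\left(m \right)} = - \frac{3}{2}$ ($x{\left(m \right)} = \left(- \frac{1}{4}\right) 6 = - \frac{3}{2}$)
$u = 48$
$Q{\left(k \right)} = - \frac{3}{2}$
$l = - \frac{99}{2}$ ($l = - (48 - - \frac{3}{2}) = - (48 + \frac{3}{2}) = \left(-1\right) \frac{99}{2} = - \frac{99}{2} \approx -49.5$)
$V{\left(g \right)} = \frac{99}{2}$ ($V{\left(g \right)} = \left(-1\right) \left(- \frac{99}{2}\right) = \frac{99}{2}$)
$\frac{1}{V{\left(-206 \right)} - 32034} = \frac{1}{\frac{99}{2} - 32034} = \frac{1}{- \frac{63969}{2}} = - \frac{2}{63969}$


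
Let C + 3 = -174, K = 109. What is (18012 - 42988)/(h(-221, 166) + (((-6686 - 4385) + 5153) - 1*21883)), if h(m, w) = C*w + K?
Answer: 12488/28537 ≈ 0.43761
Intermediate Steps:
C = -177 (C = -3 - 174 = -177)
h(m, w) = 109 - 177*w (h(m, w) = -177*w + 109 = 109 - 177*w)
(18012 - 42988)/(h(-221, 166) + (((-6686 - 4385) + 5153) - 1*21883)) = (18012 - 42988)/((109 - 177*166) + (((-6686 - 4385) + 5153) - 1*21883)) = -24976/((109 - 29382) + ((-11071 + 5153) - 21883)) = -24976/(-29273 + (-5918 - 21883)) = -24976/(-29273 - 27801) = -24976/(-57074) = -24976*(-1/57074) = 12488/28537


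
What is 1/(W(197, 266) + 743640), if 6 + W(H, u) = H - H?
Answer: 1/743634 ≈ 1.3447e-6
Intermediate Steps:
W(H, u) = -6 (W(H, u) = -6 + (H - H) = -6 + 0 = -6)
1/(W(197, 266) + 743640) = 1/(-6 + 743640) = 1/743634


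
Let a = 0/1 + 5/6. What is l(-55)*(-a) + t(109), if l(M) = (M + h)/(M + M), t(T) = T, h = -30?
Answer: 14303/132 ≈ 108.36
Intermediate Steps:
l(M) = (-30 + M)/(2*M) (l(M) = (M - 30)/(M + M) = (-30 + M)/((2*M)) = (-30 + M)*(1/(2*M)) = (-30 + M)/(2*M))
a = 5/6 (a = 0*1 + 5*(1/6) = 0 + 5/6 = 5/6 ≈ 0.83333)
l(-55)*(-a) + t(109) = ((1/2)*(-30 - 55)/(-55))*(-1*5/6) + 109 = ((1/2)*(-1/55)*(-85))*(-5/6) + 109 = (17/22)*(-5/6) + 109 = -85/132 + 109 = 14303/132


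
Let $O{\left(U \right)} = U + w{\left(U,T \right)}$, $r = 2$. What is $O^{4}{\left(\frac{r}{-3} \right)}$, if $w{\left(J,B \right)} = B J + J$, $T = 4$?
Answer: $256$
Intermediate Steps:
$w{\left(J,B \right)} = J + B J$
$O{\left(U \right)} = 6 U$ ($O{\left(U \right)} = U + U \left(1 + 4\right) = U + U 5 = U + 5 U = 6 U$)
$O^{4}{\left(\frac{r}{-3} \right)} = \left(6 \frac{2}{-3}\right)^{4} = \left(6 \cdot 2 \left(- \frac{1}{3}\right)\right)^{4} = \left(6 \left(- \frac{2}{3}\right)\right)^{4} = \left(-4\right)^{4} = 256$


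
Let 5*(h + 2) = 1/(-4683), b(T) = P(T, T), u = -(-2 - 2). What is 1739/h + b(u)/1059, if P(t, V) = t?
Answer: -43120900091/49594029 ≈ -869.48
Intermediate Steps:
u = 4 (u = -1*(-4) = 4)
b(T) = T
h = -46831/23415 (h = -2 + (⅕)/(-4683) = -2 + (⅕)*(-1/4683) = -2 - 1/23415 = -46831/23415 ≈ -2.0000)
1739/h + b(u)/1059 = 1739/(-46831/23415) + 4/1059 = 1739*(-23415/46831) + 4*(1/1059) = -40718685/46831 + 4/1059 = -43120900091/49594029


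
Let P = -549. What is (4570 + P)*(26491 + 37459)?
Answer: 257142950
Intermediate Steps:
(4570 + P)*(26491 + 37459) = (4570 - 549)*(26491 + 37459) = 4021*63950 = 257142950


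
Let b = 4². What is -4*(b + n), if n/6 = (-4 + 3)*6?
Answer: 80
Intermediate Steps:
n = -36 (n = 6*((-4 + 3)*6) = 6*(-1*6) = 6*(-6) = -36)
b = 16
-4*(b + n) = -4*(16 - 36) = -4*(-20) = 80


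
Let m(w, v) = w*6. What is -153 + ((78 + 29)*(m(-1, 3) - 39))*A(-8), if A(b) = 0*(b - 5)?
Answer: -153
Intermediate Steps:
m(w, v) = 6*w
A(b) = 0 (A(b) = 0*(-5 + b) = 0)
-153 + ((78 + 29)*(m(-1, 3) - 39))*A(-8) = -153 + ((78 + 29)*(6*(-1) - 39))*0 = -153 + (107*(-6 - 39))*0 = -153 + (107*(-45))*0 = -153 - 4815*0 = -153 + 0 = -153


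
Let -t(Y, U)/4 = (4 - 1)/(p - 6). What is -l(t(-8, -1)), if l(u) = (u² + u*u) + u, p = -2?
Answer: -6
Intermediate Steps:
t(Y, U) = 3/2 (t(Y, U) = -4*(4 - 1)/(-2 - 6) = -12/(-8) = -12*(-1)/8 = -4*(-3/8) = 3/2)
l(u) = u + 2*u² (l(u) = (u² + u²) + u = 2*u² + u = u + 2*u²)
-l(t(-8, -1)) = -3*(1 + 2*(3/2))/2 = -3*(1 + 3)/2 = -3*4/2 = -1*6 = -6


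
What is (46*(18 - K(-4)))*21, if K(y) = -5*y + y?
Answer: 1932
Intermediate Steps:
K(y) = -4*y
(46*(18 - K(-4)))*21 = (46*(18 - (-4)*(-4)))*21 = (46*(18 - 1*16))*21 = (46*(18 - 16))*21 = (46*2)*21 = 92*21 = 1932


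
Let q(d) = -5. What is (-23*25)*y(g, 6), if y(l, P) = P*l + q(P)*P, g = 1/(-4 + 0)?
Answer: 36225/2 ≈ 18113.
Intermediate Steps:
g = -¼ (g = 1/(-4) = -¼ ≈ -0.25000)
y(l, P) = -5*P + P*l (y(l, P) = P*l - 5*P = -5*P + P*l)
(-23*25)*y(g, 6) = (-23*25)*(6*(-5 - ¼)) = -3450*(-21)/4 = -575*(-63/2) = 36225/2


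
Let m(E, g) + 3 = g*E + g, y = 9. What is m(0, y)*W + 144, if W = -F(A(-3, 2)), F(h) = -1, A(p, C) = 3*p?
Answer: 150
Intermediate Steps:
m(E, g) = -3 + g + E*g (m(E, g) = -3 + (g*E + g) = -3 + (E*g + g) = -3 + (g + E*g) = -3 + g + E*g)
W = 1 (W = -1*(-1) = 1)
m(0, y)*W + 144 = (-3 + 9 + 0*9)*1 + 144 = (-3 + 9 + 0)*1 + 144 = 6*1 + 144 = 6 + 144 = 150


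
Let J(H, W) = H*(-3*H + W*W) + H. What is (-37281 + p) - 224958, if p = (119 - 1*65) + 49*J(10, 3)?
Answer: -271985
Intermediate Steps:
J(H, W) = H + H*(W**2 - 3*H) (J(H, W) = H*(-3*H + W**2) + H = H*(W**2 - 3*H) + H = H + H*(W**2 - 3*H))
p = -9746 (p = (119 - 1*65) + 49*(10*(1 + 3**2 - 3*10)) = (119 - 65) + 49*(10*(1 + 9 - 30)) = 54 + 49*(10*(-20)) = 54 + 49*(-200) = 54 - 9800 = -9746)
(-37281 + p) - 224958 = (-37281 - 9746) - 224958 = -47027 - 224958 = -271985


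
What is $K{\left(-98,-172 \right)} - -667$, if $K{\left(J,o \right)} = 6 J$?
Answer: $79$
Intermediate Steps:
$K{\left(-98,-172 \right)} - -667 = 6 \left(-98\right) - -667 = -588 + 667 = 79$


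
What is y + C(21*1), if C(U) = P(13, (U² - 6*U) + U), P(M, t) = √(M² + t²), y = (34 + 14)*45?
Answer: 2160 + √113065 ≈ 2496.3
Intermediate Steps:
y = 2160 (y = 48*45 = 2160)
C(U) = √(169 + (U² - 5*U)²) (C(U) = √(13² + ((U² - 6*U) + U)²) = √(169 + (U² - 5*U)²))
y + C(21*1) = 2160 + √(169 + (21*1)²*(-5 + 21*1)²) = 2160 + √(169 + 21²*(-5 + 21)²) = 2160 + √(169 + 441*16²) = 2160 + √(169 + 441*256) = 2160 + √(169 + 112896) = 2160 + √113065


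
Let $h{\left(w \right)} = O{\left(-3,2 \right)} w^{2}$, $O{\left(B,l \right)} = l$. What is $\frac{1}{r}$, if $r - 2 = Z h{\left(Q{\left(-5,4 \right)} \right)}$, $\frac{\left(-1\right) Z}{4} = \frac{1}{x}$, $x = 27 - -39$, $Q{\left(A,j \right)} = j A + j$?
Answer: $- \frac{33}{958} \approx -0.034447$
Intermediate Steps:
$Q{\left(A,j \right)} = j + A j$ ($Q{\left(A,j \right)} = A j + j = j + A j$)
$x = 66$ ($x = 27 + 39 = 66$)
$h{\left(w \right)} = 2 w^{2}$
$Z = - \frac{2}{33}$ ($Z = - \frac{4}{66} = \left(-4\right) \frac{1}{66} = - \frac{2}{33} \approx -0.060606$)
$r = - \frac{958}{33}$ ($r = 2 - \frac{2 \cdot 2 \left(4 \left(1 - 5\right)\right)^{2}}{33} = 2 - \frac{2 \cdot 2 \left(4 \left(-4\right)\right)^{2}}{33} = 2 - \frac{2 \cdot 2 \left(-16\right)^{2}}{33} = 2 - \frac{2 \cdot 2 \cdot 256}{33} = 2 - \frac{1024}{33} = - \frac{958}{33} \approx -29.03$)
$\frac{1}{r} = \frac{1}{- \frac{958}{33}} = - \frac{33}{958}$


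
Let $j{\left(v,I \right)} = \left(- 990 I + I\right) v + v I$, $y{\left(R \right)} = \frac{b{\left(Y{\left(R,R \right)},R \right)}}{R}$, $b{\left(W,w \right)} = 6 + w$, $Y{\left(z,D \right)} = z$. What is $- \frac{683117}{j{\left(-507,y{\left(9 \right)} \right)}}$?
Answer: $- \frac{683117}{834860} \approx -0.81824$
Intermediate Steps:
$y{\left(R \right)} = \frac{6 + R}{R}$
$j{\left(v,I \right)} = - 988 I v$ ($j{\left(v,I \right)} = - 989 I v + I v = - 988 I v$)
$- \frac{683117}{j{\left(-507,y{\left(9 \right)} \right)}} = - \frac{683117}{\left(-988\right) \frac{6 + 9}{9} \left(-507\right)} = - \frac{683117}{\left(-988\right) \frac{1}{9} \cdot 15 \left(-507\right)} = - \frac{683117}{\left(-988\right) \frac{5}{3} \left(-507\right)} = - \frac{683117}{834860}$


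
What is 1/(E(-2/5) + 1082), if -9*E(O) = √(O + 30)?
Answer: 219105/237071536 + 9*√185/237071536 ≈ 0.00092473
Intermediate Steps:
E(O) = -√(30 + O)/9 (E(O) = -√(O + 30)/9 = -√(30 + O)/9)
1/(E(-2/5) + 1082) = 1/(-√(30 - 2/5)/9 + 1082) = 1/(-√(30 - 2*⅕)/9 + 1082) = 1/(-√(30 - ⅖)/9 + 1082) = 1/(-2*√185/45 + 1082) = 1/(1082 - 2*√185/45)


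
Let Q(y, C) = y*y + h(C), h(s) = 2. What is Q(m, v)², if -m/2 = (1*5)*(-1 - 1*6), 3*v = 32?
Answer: 24029604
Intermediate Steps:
v = 32/3 (v = (⅓)*32 = 32/3 ≈ 10.667)
m = 70 (m = -2*1*5*(-1 - 1*6) = -10*(-1 - 6) = -10*(-7) = -2*(-35) = 70)
Q(y, C) = 2 + y² (Q(y, C) = y*y + 2 = y² + 2 = 2 + y²)
Q(m, v)² = (2 + 70²)² = (2 + 4900)² = 4902² = 24029604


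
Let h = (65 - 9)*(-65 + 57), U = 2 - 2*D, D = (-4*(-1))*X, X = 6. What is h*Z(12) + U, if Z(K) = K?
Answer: -5422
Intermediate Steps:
D = 24 (D = -4*(-1)*6 = 4*6 = 24)
U = -46 (U = 2 - 2*24 = 2 - 48 = -46)
h = -448 (h = 56*(-8) = -448)
h*Z(12) + U = -448*12 - 46 = -5376 - 46 = -5422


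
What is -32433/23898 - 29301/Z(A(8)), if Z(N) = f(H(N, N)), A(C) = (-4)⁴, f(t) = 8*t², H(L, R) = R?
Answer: -5185843/3670016 ≈ -1.4130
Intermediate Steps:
A(C) = 256
Z(N) = 8*N²
-32433/23898 - 29301/Z(A(8)) = -32433/23898 - 29301/(8*256²) = -32433*1/23898 - 29301/(8*65536) = -19/14 - 29301/524288 = -5185843/3670016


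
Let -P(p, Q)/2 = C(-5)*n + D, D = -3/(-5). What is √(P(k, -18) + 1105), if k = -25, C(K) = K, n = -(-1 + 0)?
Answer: √27845/5 ≈ 33.374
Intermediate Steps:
n = 1 (n = -1*(-1) = 1)
D = ⅗ (D = -3*(-⅕) = ⅗ ≈ 0.60000)
P(p, Q) = 44/5 (P(p, Q) = -2*(-5*1 + ⅗) = -2*(-5 + ⅗) = -2*(-22/5) = 44/5)
√(P(k, -18) + 1105) = √(44/5 + 1105) = √(5569/5) = √27845/5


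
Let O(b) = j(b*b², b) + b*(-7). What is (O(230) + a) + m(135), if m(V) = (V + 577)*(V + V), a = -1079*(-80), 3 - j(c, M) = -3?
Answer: 276956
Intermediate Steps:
j(c, M) = 6 (j(c, M) = 3 - 1*(-3) = 3 + 3 = 6)
a = 86320
O(b) = 6 - 7*b (O(b) = 6 + b*(-7) = 6 - 7*b)
m(V) = 2*V*(577 + V) (m(V) = (577 + V)*(2*V) = 2*V*(577 + V))
(O(230) + a) + m(135) = ((6 - 7*230) + 86320) + 2*135*(577 + 135) = ((6 - 1610) + 86320) + 2*135*712 = (-1604 + 86320) + 192240 = 84716 + 192240 = 276956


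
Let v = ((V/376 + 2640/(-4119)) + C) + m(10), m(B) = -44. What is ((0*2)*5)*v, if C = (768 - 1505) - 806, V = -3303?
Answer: 0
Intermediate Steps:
C = -1543 (C = -737 - 806 = -1543)
v = -824151475/516248 (v = ((-3303/376 + 2640/(-4119)) - 1543) - 44 = ((-3303*1/376 + 2640*(-1/4119)) - 1543) - 44 = ((-3303/376 - 880/1373) - 1543) - 44 = (-4865899/516248 - 1543) - 44 = -801436563/516248 - 44 = -824151475/516248 ≈ -1596.4)
((0*2)*5)*v = ((0*2)*5)*(-824151475/516248) = (0*5)*(-824151475/516248) = 0*(-824151475/516248) = 0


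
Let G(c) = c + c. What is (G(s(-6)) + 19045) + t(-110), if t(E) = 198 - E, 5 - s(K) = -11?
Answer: 19385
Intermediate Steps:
s(K) = 16 (s(K) = 5 - 1*(-11) = 5 + 11 = 16)
G(c) = 2*c
(G(s(-6)) + 19045) + t(-110) = (2*16 + 19045) + (198 - 1*(-110)) = (32 + 19045) + (198 + 110) = 19077 + 308 = 19385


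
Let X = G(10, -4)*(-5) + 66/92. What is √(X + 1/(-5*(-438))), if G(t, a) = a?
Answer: √13141004115/25185 ≈ 4.5517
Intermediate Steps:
X = 953/46 (X = -4*(-5) + 66/92 = 20 + 66*(1/92) = 20 + 33/46 = 953/46 ≈ 20.717)
√(X + 1/(-5*(-438))) = √(953/46 + 1/(-5*(-438))) = √(953/46 + 1/2190) = √(521779/25185) = √13141004115/25185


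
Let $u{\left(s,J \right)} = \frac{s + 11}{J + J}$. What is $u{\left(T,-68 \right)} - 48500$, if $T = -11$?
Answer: $-48500$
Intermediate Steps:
$u{\left(s,J \right)} = \frac{11 + s}{2 J}$
$u{\left(T,-68 \right)} - 48500 = \frac{11 - 11}{2 \left(-68\right)} - 48500 = \frac{1}{2} \left(- \frac{1}{68}\right) 0 - 48500 = 0 - 48500 = -48500$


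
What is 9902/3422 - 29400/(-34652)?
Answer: 55466363/14822393 ≈ 3.7421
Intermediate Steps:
9902/3422 - 29400/(-34652) = 9902*(1/3422) - 29400*(-1/34652) = 4951/1711 + 7350/8663 = 55466363/14822393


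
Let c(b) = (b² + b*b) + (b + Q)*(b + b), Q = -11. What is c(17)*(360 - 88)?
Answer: 212704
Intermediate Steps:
c(b) = 2*b² + 2*b*(-11 + b) (c(b) = (b² + b*b) + (b - 11)*(b + b) = (b² + b²) + (-11 + b)*(2*b) = 2*b² + 2*b*(-11 + b))
c(17)*(360 - 88) = (2*17*(-11 + 2*17))*(360 - 88) = (2*17*(-11 + 34))*272 = (2*17*23)*272 = 782*272 = 212704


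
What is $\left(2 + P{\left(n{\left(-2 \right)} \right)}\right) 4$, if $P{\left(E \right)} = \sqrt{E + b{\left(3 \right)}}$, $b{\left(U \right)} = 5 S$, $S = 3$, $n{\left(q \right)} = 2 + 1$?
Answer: $8 + 12 \sqrt{2} \approx 24.971$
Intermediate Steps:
$n{\left(q \right)} = 3$
$b{\left(U \right)} = 15$ ($b{\left(U \right)} = 5 \cdot 3 = 15$)
$P{\left(E \right)} = \sqrt{15 + E}$ ($P{\left(E \right)} = \sqrt{E + 15} = \sqrt{15 + E}$)
$\left(2 + P{\left(n{\left(-2 \right)} \right)}\right) 4 = \left(2 + \sqrt{15 + 3}\right) 4 = \left(2 + \sqrt{18}\right) 4 = \left(2 + 3 \sqrt{2}\right) 4 = 8 + 12 \sqrt{2}$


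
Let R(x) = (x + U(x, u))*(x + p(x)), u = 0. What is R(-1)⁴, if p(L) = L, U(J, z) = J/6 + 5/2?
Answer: 4096/81 ≈ 50.568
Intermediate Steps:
U(J, z) = 5/2 + J/6 (U(J, z) = J*(⅙) + 5*(½) = J/6 + 5/2 = 5/2 + J/6)
R(x) = 2*x*(5/2 + 7*x/6) (R(x) = (x + (5/2 + x/6))*(x + x) = (5/2 + 7*x/6)*(2*x) = 2*x*(5/2 + 7*x/6))
R(-1)⁴ = ((⅓)*(-1)*(15 + 7*(-1)))⁴ = ((⅓)*(-1)*(15 - 7))⁴ = ((⅓)*(-1)*8)⁴ = (-8/3)⁴ = 4096/81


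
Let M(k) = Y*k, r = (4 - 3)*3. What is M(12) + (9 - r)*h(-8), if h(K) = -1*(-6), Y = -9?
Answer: -72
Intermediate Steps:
h(K) = 6
r = 3 (r = 1*3 = 3)
M(k) = -9*k
M(12) + (9 - r)*h(-8) = -9*12 + (9 - 1*3)*6 = -108 + (9 - 3)*6 = -108 + 6*6 = -108 + 36 = -72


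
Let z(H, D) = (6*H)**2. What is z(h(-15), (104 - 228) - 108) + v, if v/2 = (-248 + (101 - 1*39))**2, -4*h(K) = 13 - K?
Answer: 70956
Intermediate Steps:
h(K) = -13/4 + K/4 (h(K) = -(13 - K)/4 = -13/4 + K/4)
v = 69192 (v = 2*(-248 + (101 - 1*39))**2 = 2*(-248 + (101 - 39))**2 = 2*(-248 + 62)**2 = 2*(-186)**2 = 2*34596 = 69192)
z(H, D) = 36*H**2
z(h(-15), (104 - 228) - 108) + v = 36*(-13/4 + (1/4)*(-15))**2 + 69192 = 36*(-13/4 - 15/4)**2 + 69192 = 36*(-7)**2 + 69192 = 36*49 + 69192 = 1764 + 69192 = 70956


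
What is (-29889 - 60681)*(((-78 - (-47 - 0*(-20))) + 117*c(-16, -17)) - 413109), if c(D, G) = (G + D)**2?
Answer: 25878294390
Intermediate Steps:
c(D, G) = (D + G)**2
(-29889 - 60681)*(((-78 - (-47 - 0*(-20))) + 117*c(-16, -17)) - 413109) = (-29889 - 60681)*(((-78 - (-47 - 0*(-20))) + 117*(-16 - 17)**2) - 413109) = -90570*(((-78 - (-47 - 1*0)) + 117*(-33)**2) - 413109) = -90570*(((-78 - (-47 + 0)) + 117*1089) - 413109) = -90570*(((-78 - 1*(-47)) + 127413) - 413109) = -90570*(((-78 + 47) + 127413) - 413109) = -90570*((-31 + 127413) - 413109) = -90570*(127382 - 413109) = -90570*(-285727) = 25878294390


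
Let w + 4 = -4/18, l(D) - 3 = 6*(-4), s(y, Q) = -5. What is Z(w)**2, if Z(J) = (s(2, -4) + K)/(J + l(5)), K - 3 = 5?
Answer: 729/51529 ≈ 0.014147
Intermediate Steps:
K = 8 (K = 3 + 5 = 8)
l(D) = -21 (l(D) = 3 + 6*(-4) = 3 - 24 = -21)
w = -38/9 (w = -4 - 4/18 = -4 - 4*1/18 = -4 - 2/9 = -38/9 ≈ -4.2222)
Z(J) = 3/(-21 + J) (Z(J) = (-5 + 8)/(J - 21) = 3/(-21 + J))
Z(w)**2 = (3/(-21 - 38/9))**2 = (3/(-227/9))**2 = (3*(-9/227))**2 = (-27/227)**2 = 729/51529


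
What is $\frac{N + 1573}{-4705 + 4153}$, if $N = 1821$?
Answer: $- \frac{1697}{276} \approx -6.1486$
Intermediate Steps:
$\frac{N + 1573}{-4705 + 4153} = \frac{1821 + 1573}{-4705 + 4153} = \frac{3394}{-552} = 3394 \left(- \frac{1}{552}\right) = - \frac{1697}{276}$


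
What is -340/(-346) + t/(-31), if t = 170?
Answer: -24140/5363 ≈ -4.5012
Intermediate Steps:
-340/(-346) + t/(-31) = -340/(-346) + 170/(-31) = -340*(-1/346) + 170*(-1/31) = 170/173 - 170/31 = -24140/5363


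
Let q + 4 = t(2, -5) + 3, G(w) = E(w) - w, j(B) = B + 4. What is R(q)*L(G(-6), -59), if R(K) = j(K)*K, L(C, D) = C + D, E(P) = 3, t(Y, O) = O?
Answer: -600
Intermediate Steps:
j(B) = 4 + B
G(w) = 3 - w
q = -6 (q = -4 + (-5 + 3) = -4 - 2 = -6)
R(K) = K*(4 + K) (R(K) = (4 + K)*K = K*(4 + K))
R(q)*L(G(-6), -59) = (-6*(4 - 6))*((3 - 1*(-6)) - 59) = (-6*(-2))*((3 + 6) - 59) = 12*(9 - 59) = 12*(-50) = -600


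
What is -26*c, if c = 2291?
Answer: -59566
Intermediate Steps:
-26*c = -26*2291 = -59566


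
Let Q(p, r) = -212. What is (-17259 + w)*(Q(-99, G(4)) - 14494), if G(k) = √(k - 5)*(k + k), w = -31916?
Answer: 723167550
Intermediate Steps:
G(k) = 2*k*√(-5 + k) (G(k) = √(-5 + k)*(2*k) = 2*k*√(-5 + k))
(-17259 + w)*(Q(-99, G(4)) - 14494) = (-17259 - 31916)*(-212 - 14494) = -49175*(-14706) = 723167550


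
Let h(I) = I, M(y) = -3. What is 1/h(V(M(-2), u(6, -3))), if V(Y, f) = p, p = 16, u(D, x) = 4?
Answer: 1/16 ≈ 0.062500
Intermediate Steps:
V(Y, f) = 16
1/h(V(M(-2), u(6, -3))) = 1/16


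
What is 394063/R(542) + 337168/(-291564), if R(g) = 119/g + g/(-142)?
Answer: -85027309175734/776193831 ≈ -1.0954e+5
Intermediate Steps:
R(g) = 119/g - g/142 (R(g) = 119/g + g*(-1/142) = 119/g - g/142)
394063/R(542) + 337168/(-291564) = 394063/(119/542 - 1/142*542) + 337168/(-291564) = 394063/(119*(1/542) - 271/71) + 337168*(-1/291564) = 394063/(119/542 - 271/71) - 6484/5607 = 394063/(-138433/38482) - 6484/5607 = 394063*(-38482/138433) - 6484/5607 = -15164332366/138433 - 6484/5607 = -85027309175734/776193831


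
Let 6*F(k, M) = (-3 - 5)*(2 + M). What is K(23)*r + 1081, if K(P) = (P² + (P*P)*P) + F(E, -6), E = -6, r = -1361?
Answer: -51856301/3 ≈ -1.7285e+7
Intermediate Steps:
F(k, M) = -8/3 - 4*M/3 (F(k, M) = ((-3 - 5)*(2 + M))/6 = (-8*(2 + M))/6 = (-16 - 8*M)/6 = -8/3 - 4*M/3)
K(P) = 16/3 + P² + P³ (K(P) = (P² + (P*P)*P) + (-8/3 - 4/3*(-6)) = (P² + P²*P) + (-8/3 + 8) = (P² + P³) + 16/3 = 16/3 + P² + P³)
K(23)*r + 1081 = (16/3 + 23² + 23³)*(-1361) + 1081 = (16/3 + 529 + 12167)*(-1361) + 1081 = (38104/3)*(-1361) + 1081 = -51859544/3 + 1081 = -51856301/3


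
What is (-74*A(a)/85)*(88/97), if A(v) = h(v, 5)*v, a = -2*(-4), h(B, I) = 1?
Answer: -52096/8245 ≈ -6.3185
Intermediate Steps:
a = 8
A(v) = v (A(v) = 1*v = v)
(-74*A(a)/85)*(88/97) = (-592/85)*(88/97) = (-592/85)*(88*(1/97)) = -74*8/85*(88/97) = -592/85*88/97 = -52096/8245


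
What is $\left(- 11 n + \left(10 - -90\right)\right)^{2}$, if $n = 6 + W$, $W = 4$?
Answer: $100$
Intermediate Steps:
$n = 10$ ($n = 6 + 4 = 10$)
$\left(- 11 n + \left(10 - -90\right)\right)^{2} = \left(\left(-11\right) 10 + \left(10 - -90\right)\right)^{2} = \left(-110 + \left(10 + 90\right)\right)^{2} = \left(-110 + 100\right)^{2} = \left(-10\right)^{2} = 100$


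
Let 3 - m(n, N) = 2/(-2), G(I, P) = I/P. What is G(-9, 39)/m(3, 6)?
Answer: -3/52 ≈ -0.057692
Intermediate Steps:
m(n, N) = 4 (m(n, N) = 3 - 2/(-2) = 3 - 2*(-1)/2 = 3 - 1*(-1) = 3 + 1 = 4)
G(-9, 39)/m(3, 6) = -9/39/4 = -9*1/39*(¼) = -3/13*¼ = -3/52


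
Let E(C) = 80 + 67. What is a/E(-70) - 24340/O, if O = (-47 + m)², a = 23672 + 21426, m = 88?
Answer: 72231758/247107 ≈ 292.31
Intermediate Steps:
a = 45098
E(C) = 147
O = 1681 (O = (-47 + 88)² = 41² = 1681)
a/E(-70) - 24340/O = 45098/147 - 24340/1681 = 72231758/247107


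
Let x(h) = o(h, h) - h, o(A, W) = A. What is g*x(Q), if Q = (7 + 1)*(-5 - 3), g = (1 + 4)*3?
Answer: 0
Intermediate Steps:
g = 15 (g = 5*3 = 15)
Q = -64 (Q = 8*(-8) = -64)
x(h) = 0 (x(h) = h - h = 0)
g*x(Q) = 15*0 = 0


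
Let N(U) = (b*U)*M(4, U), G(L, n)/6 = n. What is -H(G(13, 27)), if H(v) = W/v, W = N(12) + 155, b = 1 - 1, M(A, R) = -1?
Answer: -155/162 ≈ -0.95679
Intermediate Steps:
G(L, n) = 6*n
b = 0
N(U) = 0 (N(U) = (0*U)*(-1) = 0*(-1) = 0)
W = 155 (W = 0 + 155 = 155)
H(v) = 155/v
-H(G(13, 27)) = -155/(6*27) = -155/162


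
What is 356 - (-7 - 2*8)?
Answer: 379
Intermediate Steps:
356 - (-7 - 2*8) = 356 - (-7 - 16) = 356 - 1*(-23) = 356 + 23 = 379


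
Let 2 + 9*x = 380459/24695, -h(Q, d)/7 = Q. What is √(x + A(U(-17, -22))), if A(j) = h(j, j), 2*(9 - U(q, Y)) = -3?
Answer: I*√1580941648330/148170 ≈ 8.4859*I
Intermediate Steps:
U(q, Y) = 21/2 (U(q, Y) = 9 - ½*(-3) = 9 + 3/2 = 21/2)
h(Q, d) = -7*Q
A(j) = -7*j
x = 331069/222255 (x = -2/9 + (380459/24695)/9 = -2/9 + (380459*(1/24695))/9 = -2/9 + (⅑)*(380459/24695) = -2/9 + 380459/222255 = 331069/222255 ≈ 1.4896)
√(x + A(U(-17, -22))) = √(331069/222255 - 7*21/2) = √(331069/222255 - 147/2) = √(-32009347/444510) = I*√1580941648330/148170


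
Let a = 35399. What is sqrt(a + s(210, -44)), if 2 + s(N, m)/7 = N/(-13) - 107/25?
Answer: sqrt(148897294)/65 ≈ 187.73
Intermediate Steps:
s(N, m) = -1099/25 - 7*N/13 (s(N, m) = -14 + 7*(N/(-13) - 107/25) = -14 + 7*(N*(-1/13) - 107*1/25) = -14 + 7*(-N/13 - 107/25) = -14 + 7*(-107/25 - N/13) = -14 + (-749/25 - 7*N/13) = -1099/25 - 7*N/13)
sqrt(a + s(210, -44)) = sqrt(35399 + (-1099/25 - 7/13*210)) = sqrt(35399 + (-1099/25 - 1470/13)) = sqrt(35399 - 51037/325) = sqrt(11453638/325) = sqrt(148897294)/65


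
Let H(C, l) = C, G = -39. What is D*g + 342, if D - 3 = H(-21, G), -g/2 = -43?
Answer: -1206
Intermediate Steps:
g = 86 (g = -2*(-43) = 86)
D = -18 (D = 3 - 21 = -18)
D*g + 342 = -18*86 + 342 = -1548 + 342 = -1206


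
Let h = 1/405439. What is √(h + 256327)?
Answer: √42135232892931206/405439 ≈ 506.29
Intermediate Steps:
h = 1/405439 ≈ 2.4665e-6
√(h + 256327) = √(1/405439 + 256327) = √(103924962554/405439) = √42135232892931206/405439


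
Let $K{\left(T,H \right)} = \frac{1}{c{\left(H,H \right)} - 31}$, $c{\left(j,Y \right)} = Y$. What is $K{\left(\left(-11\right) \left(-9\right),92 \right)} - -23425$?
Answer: $\frac{1428926}{61} \approx 23425.0$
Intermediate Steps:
$K{\left(T,H \right)} = \frac{1}{-31 + H}$ ($K{\left(T,H \right)} = \frac{1}{H - 31} = \frac{1}{-31 + H}$)
$K{\left(\left(-11\right) \left(-9\right),92 \right)} - -23425 = \frac{1}{-31 + 92} - -23425 = \frac{1}{61} + 23425 = \frac{1428926}{61}$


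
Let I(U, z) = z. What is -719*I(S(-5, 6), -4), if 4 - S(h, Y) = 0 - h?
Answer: 2876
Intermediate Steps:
S(h, Y) = 4 + h (S(h, Y) = 4 - (0 - h) = 4 - (-1)*h = 4 + h)
-719*I(S(-5, 6), -4) = -719*(-4) = 2876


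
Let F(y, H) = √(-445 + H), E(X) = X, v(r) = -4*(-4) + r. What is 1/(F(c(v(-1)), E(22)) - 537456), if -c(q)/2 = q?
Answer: -179152/96286317453 - I*√47/96286317453 ≈ -1.8606e-6 - 7.1201e-11*I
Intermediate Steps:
v(r) = 16 + r
c(q) = -2*q
1/(F(c(v(-1)), E(22)) - 537456) = 1/(√(-445 + 22) - 537456) = 1/(√(-423) - 537456) = 1/(3*I*√47 - 537456) = 1/(-537456 + 3*I*√47)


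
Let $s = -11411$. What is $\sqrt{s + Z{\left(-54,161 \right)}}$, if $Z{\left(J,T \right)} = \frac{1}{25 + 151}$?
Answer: $\frac{i \sqrt{22091685}}{44} \approx 106.82 i$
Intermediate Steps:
$Z{\left(J,T \right)} = \frac{1}{176}$
$\sqrt{s + Z{\left(-54,161 \right)}} = \sqrt{-11411 + \frac{1}{176}} = \sqrt{- \frac{2008335}{176}} = \frac{i \sqrt{22091685}}{44}$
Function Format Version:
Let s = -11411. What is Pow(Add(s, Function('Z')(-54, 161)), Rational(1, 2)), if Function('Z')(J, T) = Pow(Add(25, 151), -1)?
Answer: Mul(Rational(1, 44), I, Pow(22091685, Rational(1, 2))) ≈ Mul(106.82, I)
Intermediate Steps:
Function('Z')(J, T) = Rational(1, 176) (Function('Z')(J, T) = Pow(176, -1) = Rational(1, 176))
Pow(Add(s, Function('Z')(-54, 161)), Rational(1, 2)) = Pow(Add(-11411, Rational(1, 176)), Rational(1, 2)) = Pow(Rational(-2008335, 176), Rational(1, 2)) = Mul(Rational(1, 44), I, Pow(22091685, Rational(1, 2)))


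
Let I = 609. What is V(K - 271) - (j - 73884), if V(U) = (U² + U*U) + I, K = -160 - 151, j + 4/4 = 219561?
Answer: 532381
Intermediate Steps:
j = 219560 (j = -1 + 219561 = 219560)
K = -311
V(U) = 609 + 2*U² (V(U) = (U² + U*U) + 609 = (U² + U²) + 609 = 2*U² + 609 = 609 + 2*U²)
V(K - 271) - (j - 73884) = (609 + 2*(-311 - 271)²) - (219560 - 73884) = (609 + 2*(-582)²) - 1*145676 = (609 + 2*338724) - 145676 = (609 + 677448) - 145676 = 678057 - 145676 = 532381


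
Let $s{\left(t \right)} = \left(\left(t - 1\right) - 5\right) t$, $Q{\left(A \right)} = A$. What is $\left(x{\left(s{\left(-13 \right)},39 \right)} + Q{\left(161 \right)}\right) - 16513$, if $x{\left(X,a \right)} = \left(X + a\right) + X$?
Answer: $-15819$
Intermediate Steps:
$s{\left(t \right)} = t \left(-6 + t\right)$ ($s{\left(t \right)} = \left(\left(-1 + t\right) - 5\right) t = \left(-6 + t\right) t = t \left(-6 + t\right)$)
$x{\left(X,a \right)} = a + 2 X$
$\left(x{\left(s{\left(-13 \right)},39 \right)} + Q{\left(161 \right)}\right) - 16513 = \left(\left(39 + 2 \left(- 13 \left(-6 - 13\right)\right)\right) + 161\right) - 16513 = \left(\left(39 + 2 \left(\left(-13\right) \left(-19\right)\right)\right) + 161\right) - 16513 = \left(\left(39 + 2 \cdot 247\right) + 161\right) - 16513 = \left(\left(39 + 494\right) + 161\right) - 16513 = \left(533 + 161\right) - 16513 = 694 - 16513 = -15819$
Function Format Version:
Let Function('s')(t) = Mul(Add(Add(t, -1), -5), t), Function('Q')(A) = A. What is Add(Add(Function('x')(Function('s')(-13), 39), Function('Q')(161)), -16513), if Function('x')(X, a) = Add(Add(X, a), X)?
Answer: -15819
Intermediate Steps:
Function('s')(t) = Mul(t, Add(-6, t)) (Function('s')(t) = Mul(Add(Add(-1, t), -5), t) = Mul(Add(-6, t), t) = Mul(t, Add(-6, t)))
Function('x')(X, a) = Add(a, Mul(2, X))
Add(Add(Function('x')(Function('s')(-13), 39), Function('Q')(161)), -16513) = Add(Add(Add(39, Mul(2, Mul(-13, Add(-6, -13)))), 161), -16513) = Add(Add(Add(39, Mul(2, Mul(-13, -19))), 161), -16513) = Add(Add(Add(39, Mul(2, 247)), 161), -16513) = Add(Add(Add(39, 494), 161), -16513) = Add(Add(533, 161), -16513) = Add(694, -16513) = -15819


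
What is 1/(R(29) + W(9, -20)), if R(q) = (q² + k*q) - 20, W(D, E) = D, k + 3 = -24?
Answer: 1/47 ≈ 0.021277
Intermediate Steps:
k = -27 (k = -3 - 24 = -27)
R(q) = -20 + q² - 27*q (R(q) = (q² - 27*q) - 20 = -20 + q² - 27*q)
1/(R(29) + W(9, -20)) = 1/((-20 + 29² - 27*29) + 9) = 1/((-20 + 841 - 783) + 9) = 1/(38 + 9) = 1/47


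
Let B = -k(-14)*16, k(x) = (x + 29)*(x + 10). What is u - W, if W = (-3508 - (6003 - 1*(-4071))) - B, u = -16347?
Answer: -1805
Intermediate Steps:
k(x) = (10 + x)*(29 + x) (k(x) = (29 + x)*(10 + x) = (10 + x)*(29 + x))
B = 960 (B = -(290 + (-14)² + 39*(-14))*16 = -(290 + 196 - 546)*16 = -1*(-60)*16 = 60*16 = 960)
W = -14542 (W = (-3508 - (6003 - 1*(-4071))) - 1*960 = (-3508 - (6003 + 4071)) - 960 = (-3508 - 1*10074) - 960 = (-3508 - 10074) - 960 = -13582 - 960 = -14542)
u - W = -16347 - 1*(-14542) = -16347 + 14542 = -1805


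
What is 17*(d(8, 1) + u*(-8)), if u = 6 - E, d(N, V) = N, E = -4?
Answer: -1224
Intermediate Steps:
u = 10 (u = 6 - 1*(-4) = 6 + 4 = 10)
17*(d(8, 1) + u*(-8)) = 17*(8 + 10*(-8)) = 17*(8 - 80) = 17*(-72) = -1224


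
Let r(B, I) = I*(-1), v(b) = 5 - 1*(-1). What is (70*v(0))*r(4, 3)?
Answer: -1260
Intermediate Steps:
v(b) = 6 (v(b) = 5 + 1 = 6)
r(B, I) = -I
(70*v(0))*r(4, 3) = (70*6)*(-1*3) = 420*(-3) = -1260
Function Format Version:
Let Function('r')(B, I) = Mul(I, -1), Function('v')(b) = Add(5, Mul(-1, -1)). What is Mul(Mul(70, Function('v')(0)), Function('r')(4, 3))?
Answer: -1260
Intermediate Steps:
Function('v')(b) = 6 (Function('v')(b) = Add(5, 1) = 6)
Function('r')(B, I) = Mul(-1, I)
Mul(Mul(70, Function('v')(0)), Function('r')(4, 3)) = Mul(Mul(70, 6), Mul(-1, 3)) = Mul(420, -3) = -1260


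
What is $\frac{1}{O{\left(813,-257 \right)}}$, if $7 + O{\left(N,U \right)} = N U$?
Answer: $- \frac{1}{208948} \approx -4.7859 \cdot 10^{-6}$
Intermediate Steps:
$O{\left(N,U \right)} = -7 + N U$
$\frac{1}{O{\left(813,-257 \right)}} = \frac{1}{-7 + 813 \left(-257\right)} = \frac{1}{-7 - 208941} = \frac{1}{-208948} = - \frac{1}{208948}$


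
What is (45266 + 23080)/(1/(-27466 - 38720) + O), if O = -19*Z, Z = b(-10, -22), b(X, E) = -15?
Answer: 4523548356/18863009 ≈ 239.81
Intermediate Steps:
Z = -15
O = 285 (O = -19*(-15) = 285)
(45266 + 23080)/(1/(-27466 - 38720) + O) = (45266 + 23080)/(1/(-27466 - 38720) + 285) = 68346/(1/(-66186) + 285) = 68346/(-1/66186 + 285) = 68346/(18863009/66186) = 68346*(66186/18863009) = 4523548356/18863009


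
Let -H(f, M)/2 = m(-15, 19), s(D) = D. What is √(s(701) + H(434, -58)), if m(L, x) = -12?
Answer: 5*√29 ≈ 26.926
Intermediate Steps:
H(f, M) = 24 (H(f, M) = -2*(-12) = 24)
√(s(701) + H(434, -58)) = √(701 + 24) = √725 = 5*√29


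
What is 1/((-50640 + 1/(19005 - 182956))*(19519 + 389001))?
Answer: -163951/3391728574421320 ≈ -4.8338e-11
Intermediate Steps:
1/((-50640 + 1/(19005 - 182956))*(19519 + 389001)) = 1/((-50640 + 1/(-163951))*408520) = 1/((-50640 - 1/163951)*408520) = 1/(-8302478641/163951*408520) = 1/(-3391728574421320/163951) = -163951/3391728574421320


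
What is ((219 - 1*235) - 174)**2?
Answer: 36100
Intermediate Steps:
((219 - 1*235) - 174)**2 = ((219 - 235) - 174)**2 = (-16 - 174)**2 = (-190)**2 = 36100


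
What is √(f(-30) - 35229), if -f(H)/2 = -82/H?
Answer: I*√7927755/15 ≈ 187.71*I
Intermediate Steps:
f(H) = 164/H (f(H) = -(-164)/H = 164/H)
√(f(-30) - 35229) = √(164/(-30) - 35229) = √(164*(-1/30) - 35229) = √(-82/15 - 35229) = √(-528517/15) = I*√7927755/15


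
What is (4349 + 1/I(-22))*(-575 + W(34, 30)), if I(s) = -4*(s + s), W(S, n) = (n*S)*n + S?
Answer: 23007910075/176 ≈ 1.3073e+8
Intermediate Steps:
W(S, n) = S + S*n² (W(S, n) = (S*n)*n + S = S*n² + S = S + S*n²)
I(s) = -8*s
(4349 + 1/I(-22))*(-575 + W(34, 30)) = (4349 + 1/(-8*(-22)))*(-575 + 34*(1 + 30²)) = (4349 + 1/176)*(-575 + 34*(1 + 900)) = (4349 + 1/176)*(-575 + 34*901) = 765425*(-575 + 30634)/176 = (765425/176)*30059 = 23007910075/176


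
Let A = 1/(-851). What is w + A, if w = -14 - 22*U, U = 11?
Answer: -217857/851 ≈ -256.00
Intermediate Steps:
A = -1/851 ≈ -0.0011751
w = -256 (w = -14 - 22*11 = -14 - 242 = -256)
w + A = -256 - 1/851 = -217857/851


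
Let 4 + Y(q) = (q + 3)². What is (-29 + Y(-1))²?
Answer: 841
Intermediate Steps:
Y(q) = -4 + (3 + q)² (Y(q) = -4 + (q + 3)² = -4 + (3 + q)²)
(-29 + Y(-1))² = (-29 + (-4 + (3 - 1)²))² = (-29 + (-4 + 2²))² = (-29 + (-4 + 4))² = (-29 + 0)² = (-29)² = 841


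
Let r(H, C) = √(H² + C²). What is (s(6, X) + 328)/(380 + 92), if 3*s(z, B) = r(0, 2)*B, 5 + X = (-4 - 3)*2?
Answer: 473/708 ≈ 0.66808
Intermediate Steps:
r(H, C) = √(C² + H²)
X = -19 (X = -5 + (-4 - 3)*2 = -5 - 7*2 = -5 - 14 = -19)
s(z, B) = 2*B/3 (s(z, B) = (√(2² + 0²)*B)/3 = (√(4 + 0)*B)/3 = (√4*B)/3 = (2*B)/3 = 2*B/3)
(s(6, X) + 328)/(380 + 92) = ((⅔)*(-19) + 328)/(380 + 92) = (-38/3 + 328)/472 = (946/3)*(1/472) = 473/708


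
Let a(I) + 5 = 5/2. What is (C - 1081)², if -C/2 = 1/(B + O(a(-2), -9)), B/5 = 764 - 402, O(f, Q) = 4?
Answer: 961317499024/822649 ≈ 1.1686e+6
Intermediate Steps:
a(I) = -5/2 (a(I) = -5 + 5/2 = -5/2)
B = 1810 (B = 5*(764 - 402) = 5*362 = 1810)
C = -1/907 (C = -2/(1810 + 4) = -2/1814 = -2*1/1814 = -1/907 ≈ -0.0011025)
(C - 1081)² = (-1/907 - 1081)² = (-980468/907)² = 961317499024/822649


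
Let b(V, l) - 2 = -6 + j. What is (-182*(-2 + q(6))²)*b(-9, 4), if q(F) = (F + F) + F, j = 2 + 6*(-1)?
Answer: 372736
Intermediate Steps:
j = -4 (j = 2 - 6 = -4)
q(F) = 3*F (q(F) = 2*F + F = 3*F)
b(V, l) = -8 (b(V, l) = 2 + (-6 - 4) = 2 - 10 = -8)
(-182*(-2 + q(6))²)*b(-9, 4) = -182*(-2 + 3*6)²*(-8) = -182*(-2 + 18)²*(-8) = -182*16²*(-8) = -182*256*(-8) = -46592*(-8) = 372736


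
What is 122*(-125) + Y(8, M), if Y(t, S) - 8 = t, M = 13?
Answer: -15234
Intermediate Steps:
Y(t, S) = 8 + t
122*(-125) + Y(8, M) = 122*(-125) + (8 + 8) = -15250 + 16 = -15234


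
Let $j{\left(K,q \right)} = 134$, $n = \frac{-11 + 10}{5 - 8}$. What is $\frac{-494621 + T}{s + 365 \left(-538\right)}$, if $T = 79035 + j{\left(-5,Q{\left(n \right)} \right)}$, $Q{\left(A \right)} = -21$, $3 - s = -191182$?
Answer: $\frac{415452}{5185} \approx 80.126$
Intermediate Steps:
$s = 191185$ ($s = 3 - -191182 = 3 + 191182 = 191185$)
$n = \frac{1}{3}$ ($n = - \frac{1}{-3} = \left(-1\right) \left(- \frac{1}{3}\right) = \frac{1}{3} \approx 0.33333$)
$T = 79169$ ($T = 79035 + 134 = 79169$)
$\frac{-494621 + T}{s + 365 \left(-538\right)} = \frac{-494621 + 79169}{191185 + 365 \left(-538\right)} = - \frac{415452}{191185 - 196370} = - \frac{415452}{-5185} = \left(-415452\right) \left(- \frac{1}{5185}\right) = \frac{415452}{5185}$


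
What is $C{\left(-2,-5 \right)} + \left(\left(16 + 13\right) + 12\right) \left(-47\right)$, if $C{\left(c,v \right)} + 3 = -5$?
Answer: $-1935$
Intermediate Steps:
$C{\left(c,v \right)} = -8$ ($C{\left(c,v \right)} = -3 - 5 = -8$)
$C{\left(-2,-5 \right)} + \left(\left(16 + 13\right) + 12\right) \left(-47\right) = -8 + \left(\left(16 + 13\right) + 12\right) \left(-47\right) = -8 + \left(29 + 12\right) \left(-47\right) = -8 + 41 \left(-47\right) = -8 - 1927 = -1935$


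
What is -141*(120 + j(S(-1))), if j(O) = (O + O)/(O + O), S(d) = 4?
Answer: -17061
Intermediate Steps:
j(O) = 1 (j(O) = (2*O)/((2*O)) = (2*O)*(1/(2*O)) = 1)
-141*(120 + j(S(-1))) = -141*(120 + 1) = -141*121 = -17061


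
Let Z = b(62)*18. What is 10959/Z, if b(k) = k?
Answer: 3653/372 ≈ 9.8199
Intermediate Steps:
Z = 1116 (Z = 62*18 = 1116)
10959/Z = 10959/1116 = 10959*(1/1116) = 3653/372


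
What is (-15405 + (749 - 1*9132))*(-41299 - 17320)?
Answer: 1394428772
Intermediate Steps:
(-15405 + (749 - 1*9132))*(-41299 - 17320) = (-15405 + (749 - 9132))*(-58619) = (-15405 - 8383)*(-58619) = -23788*(-58619) = 1394428772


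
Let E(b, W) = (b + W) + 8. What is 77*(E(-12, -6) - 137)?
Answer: -11319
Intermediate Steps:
E(b, W) = 8 + W + b (E(b, W) = (W + b) + 8 = 8 + W + b)
77*(E(-12, -6) - 137) = 77*((8 - 6 - 12) - 137) = 77*(-10 - 137) = 77*(-147) = -11319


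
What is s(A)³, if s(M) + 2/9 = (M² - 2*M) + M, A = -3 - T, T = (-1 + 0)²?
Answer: 5639752/729 ≈ 7736.3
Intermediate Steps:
T = 1 (T = (-1)² = 1)
A = -4 (A = -3 - 1*1 = -3 - 1 = -4)
s(M) = -2/9 + M² - M (s(M) = -2/9 + ((M² - 2*M) + M) = -2/9 + (M² - M) = -2/9 + M² - M)
s(A)³ = (-2/9 + (-4)² - 1*(-4))³ = (-2/9 + 16 + 4)³ = (178/9)³ = 5639752/729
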